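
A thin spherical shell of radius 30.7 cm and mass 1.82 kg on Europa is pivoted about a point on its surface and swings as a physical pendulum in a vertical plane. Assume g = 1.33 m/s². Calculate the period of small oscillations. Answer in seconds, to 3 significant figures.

I_cm = (2/3)mr² = 0.1144 kg·m². The pivot is at distance d = 0.307 m from the centre of mass.
By the parallel-axis theorem, I = I_cm + md² = 0.1144 + 0.1715 = 0.2859 kg·m².
T = 2π√(I/(mgd)) = 2π√(0.2859/(1.82 × 1.33 × 0.307)) = 3.90 s.

3.90 s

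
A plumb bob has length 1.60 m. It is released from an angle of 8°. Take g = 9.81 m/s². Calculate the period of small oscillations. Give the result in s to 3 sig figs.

T = 2π√(L/g) = 2π√(1.60/9.81) = 2π × 0.4039 = 2.54 s.

2.54 s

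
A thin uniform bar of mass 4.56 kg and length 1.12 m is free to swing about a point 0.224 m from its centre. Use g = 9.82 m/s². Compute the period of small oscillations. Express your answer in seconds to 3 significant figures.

1.67 s

For a physical pendulum T = 2π√(I/(mgd)), with d = 0.2240 m from pivot to centre of mass.
I_cm = mL²/12 = 4.56 × 1.12²/12 = 0.4767 kg·m²; I = I_cm + md² = 0.4767 + 4.56 × 0.2240² = 0.7055 kg·m².
T = 2π√(0.7055/(4.56 × 9.82 × 0.2240)) = 1.67 s.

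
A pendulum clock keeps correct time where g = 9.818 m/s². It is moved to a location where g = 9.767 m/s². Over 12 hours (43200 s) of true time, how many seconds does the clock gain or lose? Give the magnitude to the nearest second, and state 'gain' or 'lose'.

The clock's period scales as T ∝ 1/√g, so T'/T = √(9.818/9.767) = 1.00261.
In 43200 s of true time the clock registers 43200/1.00261 = 43087.7 s, so it loses 112 s.

lose 112 s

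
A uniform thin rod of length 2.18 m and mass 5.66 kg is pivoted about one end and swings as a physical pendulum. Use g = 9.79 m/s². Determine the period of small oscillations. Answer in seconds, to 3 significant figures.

For a physical pendulum T = 2π√(I/(mgd)), with d = 1.090 m from pivot to centre of mass.
I_cm = mL²/12 = 5.66 × 2.18²/12 = 2.242 kg·m²; I = I_cm + md² = 2.242 + 5.66 × 1.090² = 8.966 kg·m².
T = 2π√(8.966/(5.66 × 9.79 × 1.090)) = 2.42 s.

2.42 s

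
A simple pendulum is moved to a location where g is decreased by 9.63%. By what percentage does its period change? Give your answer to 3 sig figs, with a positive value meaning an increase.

5.19%

T ∝ 1/√g, so T'/T = 1/√(0.9037) = 1.052.
Percentage change in T = (1.052 − 1) × 100% = 5.19%.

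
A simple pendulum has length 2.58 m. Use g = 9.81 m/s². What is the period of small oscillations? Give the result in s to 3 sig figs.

T = 2π√(L/g) = 2π√(2.58/9.81) = 2π × 0.5128 = 3.22 s.

3.22 s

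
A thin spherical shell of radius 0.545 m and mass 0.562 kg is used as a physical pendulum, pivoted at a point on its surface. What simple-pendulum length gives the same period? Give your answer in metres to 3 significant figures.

0.908 m

The equivalent simple-pendulum length is L_eq = I/(md), where I is about the pivot and d = 0.5450 m.
I_cm = (2/3)mR² = 0.1113 kg·m², so I = I_cm + md² = 0.1113 + 0.1669 = 0.2782 kg·m².
L_eq = 0.2782/(0.562 × 0.5450) = 0.908 m.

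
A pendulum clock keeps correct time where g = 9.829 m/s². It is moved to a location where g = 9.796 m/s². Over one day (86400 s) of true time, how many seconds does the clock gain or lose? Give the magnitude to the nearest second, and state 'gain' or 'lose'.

lose 145 s

The clock's period scales as T ∝ 1/√g, so T'/T = √(9.829/9.796) = 1.00168.
In 86400 s of true time the clock registers 86400/1.00168 = 86254.8 s, so it loses 145 s.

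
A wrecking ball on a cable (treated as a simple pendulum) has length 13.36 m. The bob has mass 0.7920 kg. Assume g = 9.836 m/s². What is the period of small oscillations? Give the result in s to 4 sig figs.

7.323 s

T = 2π√(L/g) = 2π√(13.36/9.836) = 2π × 1.1655 = 7.323 s.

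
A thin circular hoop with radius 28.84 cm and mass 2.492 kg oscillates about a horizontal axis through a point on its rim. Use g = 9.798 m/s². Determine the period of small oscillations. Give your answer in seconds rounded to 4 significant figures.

1.524 s

I_cm = mr² = 0.20727 kg·m². The pivot is at distance d = 0.2884 m from the centre of mass.
By the parallel-axis theorem, I = I_cm + md² = 0.20727 + 0.20727 = 0.41454 kg·m².
T = 2π√(I/(mgd)) = 2π√(0.41454/(2.492 × 9.798 × 0.2884)) = 1.524 s.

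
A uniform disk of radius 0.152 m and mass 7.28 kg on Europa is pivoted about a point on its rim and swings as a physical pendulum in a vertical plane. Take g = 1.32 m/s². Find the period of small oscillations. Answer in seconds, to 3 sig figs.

2.61 s

I_cm = ½mr² = 0.08410 kg·m². The pivot is at distance d = 0.152 m from the centre of mass.
By the parallel-axis theorem, I = I_cm + md² = 0.08410 + 0.1682 = 0.2523 kg·m².
T = 2π√(I/(mgd)) = 2π√(0.2523/(7.28 × 1.32 × 0.152)) = 2.61 s.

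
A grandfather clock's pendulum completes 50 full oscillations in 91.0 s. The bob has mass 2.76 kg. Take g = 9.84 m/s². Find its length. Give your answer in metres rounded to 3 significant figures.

T = 91.0/50 = 1.820 s.
From T = 2π√(L/g), L = gT²/(4π²) = 9.84 × 1.820²/(4π²) = 0.826 m.

0.826 m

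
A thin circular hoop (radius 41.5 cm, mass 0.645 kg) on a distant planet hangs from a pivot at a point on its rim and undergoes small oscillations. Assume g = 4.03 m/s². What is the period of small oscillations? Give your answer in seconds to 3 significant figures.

I_cm = mr² = 0.1111 kg·m². The pivot is at distance d = 0.415 m from the centre of mass.
By the parallel-axis theorem, I = I_cm + md² = 0.1111 + 0.1111 = 0.2222 kg·m².
T = 2π√(I/(mgd)) = 2π√(0.2222/(0.645 × 4.03 × 0.415)) = 2.85 s.

2.85 s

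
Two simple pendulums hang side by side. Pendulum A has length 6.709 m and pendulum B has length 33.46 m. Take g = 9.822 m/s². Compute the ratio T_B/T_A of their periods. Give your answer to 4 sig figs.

2.233

T ∝ √L, so T_B/T_A = √(L_B/L_A) = √(33.46/6.709) = 2.233.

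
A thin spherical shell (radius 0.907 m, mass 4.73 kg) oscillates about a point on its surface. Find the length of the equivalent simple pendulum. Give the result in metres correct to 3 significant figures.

The equivalent simple-pendulum length is L_eq = I/(md), where I is about the pivot and d = 0.9070 m.
I_cm = (2/3)mR² = 2.594 kg·m², so I = I_cm + md² = 2.594 + 3.891 = 6.485 kg·m².
L_eq = 6.485/(4.73 × 0.9070) = 1.51 m.

1.51 m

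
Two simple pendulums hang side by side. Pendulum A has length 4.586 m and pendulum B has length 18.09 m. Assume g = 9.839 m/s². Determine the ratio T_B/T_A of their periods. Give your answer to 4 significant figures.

T ∝ √L, so T_B/T_A = √(L_B/L_A) = √(18.09/4.586) = 1.986.

1.986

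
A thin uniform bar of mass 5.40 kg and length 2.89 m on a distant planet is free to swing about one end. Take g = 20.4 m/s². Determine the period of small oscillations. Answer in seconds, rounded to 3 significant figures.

For a physical pendulum T = 2π√(I/(mgd)), with d = 1.445 m from pivot to centre of mass.
I_cm = mL²/12 = 5.40 × 2.89²/12 = 3.758 kg·m²; I = I_cm + md² = 3.758 + 5.40 × 1.445² = 15.03 kg·m².
T = 2π√(15.03/(5.40 × 20.4 × 1.445)) = 1.93 s.

1.93 s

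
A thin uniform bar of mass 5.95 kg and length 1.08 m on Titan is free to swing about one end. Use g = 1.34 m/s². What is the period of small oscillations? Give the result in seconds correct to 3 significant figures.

4.61 s

For a physical pendulum T = 2π√(I/(mgd)), with d = 0.5400 m from pivot to centre of mass.
I_cm = mL²/12 = 5.95 × 1.08²/12 = 0.5783 kg·m²; I = I_cm + md² = 0.5783 + 5.95 × 0.5400² = 2.313 kg·m².
T = 2π√(2.313/(5.95 × 1.34 × 0.5400)) = 4.61 s.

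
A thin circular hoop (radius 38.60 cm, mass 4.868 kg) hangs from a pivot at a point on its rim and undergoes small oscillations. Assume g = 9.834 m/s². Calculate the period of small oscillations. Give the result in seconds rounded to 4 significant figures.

1.760 s

I_cm = mr² = 0.72531 kg·m². The pivot is at distance d = 0.3860 m from the centre of mass.
By the parallel-axis theorem, I = I_cm + md² = 0.72531 + 0.72531 = 1.4506 kg·m².
T = 2π√(I/(mgd)) = 2π√(1.4506/(4.868 × 9.834 × 0.3860)) = 1.760 s.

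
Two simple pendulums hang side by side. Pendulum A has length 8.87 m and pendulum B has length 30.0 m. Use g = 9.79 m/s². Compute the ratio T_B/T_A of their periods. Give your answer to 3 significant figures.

T ∝ √L, so T_B/T_A = √(L_B/L_A) = √(30.0/8.87) = 1.84.

1.84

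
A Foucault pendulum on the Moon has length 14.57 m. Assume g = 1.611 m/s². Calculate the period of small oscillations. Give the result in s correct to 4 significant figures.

18.90 s

T = 2π√(L/g) = 2π√(14.57/1.611) = 2π × 3.0073 = 18.90 s.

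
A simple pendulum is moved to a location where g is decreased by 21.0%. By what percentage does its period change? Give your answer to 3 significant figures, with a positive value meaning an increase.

T ∝ 1/√g, so T'/T = 1/√(0.7900) = 1.125.
Percentage change in T = (1.125 − 1) × 100% = 12.5%.

12.5%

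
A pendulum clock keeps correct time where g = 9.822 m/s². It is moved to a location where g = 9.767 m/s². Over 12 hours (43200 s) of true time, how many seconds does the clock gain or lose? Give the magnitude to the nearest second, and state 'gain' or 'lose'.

The clock's period scales as T ∝ 1/√g, so T'/T = √(9.822/9.767) = 1.00281.
In 43200 s of true time the clock registers 43200/1.00281 = 43078.9 s, so it loses 121 s.

lose 121 s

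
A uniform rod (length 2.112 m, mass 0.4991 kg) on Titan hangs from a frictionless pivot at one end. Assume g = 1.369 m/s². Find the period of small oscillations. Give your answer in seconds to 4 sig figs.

For a physical pendulum T = 2π√(I/(mgd)), with d = 1.0560 m from pivot to centre of mass.
I_cm = mL²/12 = 0.4991 × 2.112²/12 = 0.18552 kg·m²; I = I_cm + md² = 0.18552 + 0.4991 × 1.0560² = 0.74209 kg·m².
T = 2π√(0.74209/(0.4991 × 1.369 × 1.0560)) = 6.372 s.

6.372 s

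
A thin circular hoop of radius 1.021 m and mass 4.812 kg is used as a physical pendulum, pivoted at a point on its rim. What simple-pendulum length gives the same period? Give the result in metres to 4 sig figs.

The equivalent simple-pendulum length is L_eq = I/(md), where I is about the pivot and d = 1.0210 m.
I_cm = mR² = 5.0162 kg·m², so I = I_cm + md² = 5.0162 + 5.0162 = 10.032 kg·m².
L_eq = 10.032/(4.812 × 1.0210) = 2.042 m.

2.042 m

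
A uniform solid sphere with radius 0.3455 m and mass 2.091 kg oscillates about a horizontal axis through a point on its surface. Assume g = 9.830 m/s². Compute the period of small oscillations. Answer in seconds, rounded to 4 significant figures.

1.394 s

I_cm = (2/5)mr² = 0.099841 kg·m². The pivot is at distance d = 0.3455 m from the centre of mass.
By the parallel-axis theorem, I = I_cm + md² = 0.099841 + 0.24960 = 0.34944 kg·m².
T = 2π√(I/(mgd)) = 2π√(0.34944/(2.091 × 9.830 × 0.3455)) = 1.394 s.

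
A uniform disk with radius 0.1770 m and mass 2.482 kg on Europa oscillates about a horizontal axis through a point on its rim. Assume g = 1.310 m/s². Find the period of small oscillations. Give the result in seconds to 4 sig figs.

I_cm = ½mr² = 0.038879 kg·m². The pivot is at distance d = 0.1770 m from the centre of mass.
By the parallel-axis theorem, I = I_cm + md² = 0.038879 + 0.077759 = 0.11664 kg·m².
T = 2π√(I/(mgd)) = 2π√(0.11664/(2.482 × 1.310 × 0.1770)) = 2.829 s.

2.829 s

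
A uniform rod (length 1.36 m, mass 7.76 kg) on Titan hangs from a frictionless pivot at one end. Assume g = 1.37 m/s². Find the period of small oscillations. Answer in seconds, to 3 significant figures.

5.11 s

For a physical pendulum T = 2π√(I/(mgd)), with d = 0.6800 m from pivot to centre of mass.
I_cm = mL²/12 = 7.76 × 1.36²/12 = 1.196 kg·m²; I = I_cm + md² = 1.196 + 7.76 × 0.6800² = 4.784 kg·m².
T = 2π√(4.784/(7.76 × 1.37 × 0.6800)) = 5.11 s.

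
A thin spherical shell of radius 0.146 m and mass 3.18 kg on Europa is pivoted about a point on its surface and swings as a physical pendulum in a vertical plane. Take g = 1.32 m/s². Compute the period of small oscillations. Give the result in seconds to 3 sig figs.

I_cm = (2/3)mr² = 0.04519 kg·m². The pivot is at distance d = 0.146 m from the centre of mass.
By the parallel-axis theorem, I = I_cm + md² = 0.04519 + 0.06778 = 0.1130 kg·m².
T = 2π√(I/(mgd)) = 2π√(0.1130/(3.18 × 1.32 × 0.146)) = 2.70 s.

2.70 s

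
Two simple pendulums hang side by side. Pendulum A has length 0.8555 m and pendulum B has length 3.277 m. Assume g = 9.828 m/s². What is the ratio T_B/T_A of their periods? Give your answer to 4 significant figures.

T ∝ √L, so T_B/T_A = √(L_B/L_A) = √(3.277/0.8555) = 1.957.

1.957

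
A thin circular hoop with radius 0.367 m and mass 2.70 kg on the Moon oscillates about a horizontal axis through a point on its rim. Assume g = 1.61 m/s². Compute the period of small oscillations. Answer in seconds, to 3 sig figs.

4.24 s

I_cm = mr² = 0.3637 kg·m². The pivot is at distance d = 0.367 m from the centre of mass.
By the parallel-axis theorem, I = I_cm + md² = 0.3637 + 0.3637 = 0.7273 kg·m².
T = 2π√(I/(mgd)) = 2π√(0.7273/(2.70 × 1.61 × 0.367)) = 4.24 s.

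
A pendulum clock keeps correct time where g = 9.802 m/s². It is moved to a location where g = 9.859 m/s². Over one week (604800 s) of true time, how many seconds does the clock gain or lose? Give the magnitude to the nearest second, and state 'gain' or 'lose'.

The clock's period scales as T ∝ 1/√g, so T'/T = √(9.802/9.859) = 0.997105.
In 604800 s of true time the clock registers 604800/0.997105 = 606555.9 s, so it gains 1756 s.

gain 1756 s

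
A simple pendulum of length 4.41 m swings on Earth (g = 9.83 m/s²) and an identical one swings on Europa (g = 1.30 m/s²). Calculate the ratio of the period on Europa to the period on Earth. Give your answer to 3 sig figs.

2.75

T ∝ 1/√g, so T₂/T₁ = √(g₁/g₂) = √(9.83/1.30) = 2.75.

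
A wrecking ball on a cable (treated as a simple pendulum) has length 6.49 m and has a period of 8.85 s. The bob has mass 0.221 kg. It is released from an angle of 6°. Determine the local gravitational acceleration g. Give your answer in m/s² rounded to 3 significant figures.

From T = 2π√(L/g), g = 4π²L/T² = 4π² × 6.49/8.850² = 3.27 m/s².

3.27 m/s²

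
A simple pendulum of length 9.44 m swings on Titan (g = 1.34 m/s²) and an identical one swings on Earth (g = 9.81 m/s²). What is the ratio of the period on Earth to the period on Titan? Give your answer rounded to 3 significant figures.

T ∝ 1/√g, so T₂/T₁ = √(g₁/g₂) = √(1.34/9.81) = 0.370.

0.370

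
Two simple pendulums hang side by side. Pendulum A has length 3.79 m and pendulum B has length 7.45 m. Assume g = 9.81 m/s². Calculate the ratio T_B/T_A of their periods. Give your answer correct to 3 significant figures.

T ∝ √L, so T_B/T_A = √(L_B/L_A) = √(7.45/3.79) = 1.40.

1.40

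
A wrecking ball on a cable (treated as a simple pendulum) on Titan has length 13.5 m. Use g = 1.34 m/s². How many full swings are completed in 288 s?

T = 2π√(L/g) = 2π√(13.5/1.34) = 19.94 s.
Number of complete oscillations = ⌊288/19.94⌋ = ⌊14.44⌋ = 14.

14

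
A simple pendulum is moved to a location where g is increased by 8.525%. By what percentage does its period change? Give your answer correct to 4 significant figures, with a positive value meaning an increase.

-4.008%

T ∝ 1/√g, so T'/T = 1/√(1.0853) = 0.95992.
Percentage change in T = (0.95992 − 1) × 100% = -4.008%.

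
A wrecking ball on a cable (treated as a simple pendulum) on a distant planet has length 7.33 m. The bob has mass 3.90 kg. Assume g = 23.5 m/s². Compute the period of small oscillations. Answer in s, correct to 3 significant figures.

T = 2π√(L/g) = 2π√(7.33/23.5) = 2π × 0.5585 = 3.51 s.

3.51 s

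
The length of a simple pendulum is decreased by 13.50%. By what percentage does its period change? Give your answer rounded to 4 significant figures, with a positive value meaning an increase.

-6.995%

T ∝ √L, so T'/T = √(0.86500) = 0.93005.
Percentage change in T = (0.93005 − 1) × 100% = -6.995%.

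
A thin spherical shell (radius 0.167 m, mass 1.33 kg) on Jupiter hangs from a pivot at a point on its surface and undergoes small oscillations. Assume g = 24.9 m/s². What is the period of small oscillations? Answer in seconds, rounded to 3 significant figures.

0.664 s

I_cm = (2/3)mr² = 0.02473 kg·m². The pivot is at distance d = 0.167 m from the centre of mass.
By the parallel-axis theorem, I = I_cm + md² = 0.02473 + 0.03709 = 0.06182 kg·m².
T = 2π√(I/(mgd)) = 2π√(0.06182/(1.33 × 24.9 × 0.167)) = 0.664 s.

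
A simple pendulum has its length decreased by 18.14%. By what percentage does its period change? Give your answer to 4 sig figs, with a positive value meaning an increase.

-9.523%

T ∝ √L, so T'/T = √(0.81860) = 0.90477.
Percentage change in T = (0.90477 − 1) × 100% = -9.523%.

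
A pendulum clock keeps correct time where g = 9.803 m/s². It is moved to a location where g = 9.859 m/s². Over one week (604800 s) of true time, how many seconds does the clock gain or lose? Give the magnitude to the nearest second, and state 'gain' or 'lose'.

The clock's period scales as T ∝ 1/√g, so T'/T = √(9.803/9.859) = 0.997156.
In 604800 s of true time the clock registers 604800/0.997156 = 606525.0 s, so it gains 1725 s.

gain 1725 s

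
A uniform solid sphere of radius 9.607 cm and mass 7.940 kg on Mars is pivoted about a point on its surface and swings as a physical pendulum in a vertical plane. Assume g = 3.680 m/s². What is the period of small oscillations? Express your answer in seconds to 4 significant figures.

I_cm = (2/5)mr² = 0.029313 kg·m². The pivot is at distance d = 0.09607 m from the centre of mass.
By the parallel-axis theorem, I = I_cm + md² = 0.029313 + 0.073282 = 0.10259 kg·m².
T = 2π√(I/(mgd)) = 2π√(0.10259/(7.940 × 3.680 × 0.09607)) = 1.201 s.

1.201 s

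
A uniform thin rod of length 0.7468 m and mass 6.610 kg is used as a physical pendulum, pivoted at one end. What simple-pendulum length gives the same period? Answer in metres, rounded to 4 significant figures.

0.4979 m

The equivalent simple-pendulum length is L_eq = I/(md), where I is about the pivot and d = 0.37340 m.
I_cm = (1/12)mL² = 0.30721 kg·m², so I = I_cm + md² = 0.30721 + 0.92162 = 1.2288 kg·m².
L_eq = 1.2288/(6.610 × 0.37340) = 0.4979 m.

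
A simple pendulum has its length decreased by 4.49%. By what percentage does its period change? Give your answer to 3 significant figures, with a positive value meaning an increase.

T ∝ √L, so T'/T = √(0.9551) = 0.9773.
Percentage change in T = (0.9773 − 1) × 100% = -2.27%.

-2.27%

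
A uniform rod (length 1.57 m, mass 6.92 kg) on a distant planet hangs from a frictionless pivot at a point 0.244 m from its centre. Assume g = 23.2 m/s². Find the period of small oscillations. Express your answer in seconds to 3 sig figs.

For a physical pendulum T = 2π√(I/(mgd)), with d = 0.2440 m from pivot to centre of mass.
I_cm = mL²/12 = 6.92 × 1.57²/12 = 1.421 kg·m²; I = I_cm + md² = 1.421 + 6.92 × 0.2440² = 1.833 kg·m².
T = 2π√(1.833/(6.92 × 23.2 × 0.2440)) = 1.36 s.

1.36 s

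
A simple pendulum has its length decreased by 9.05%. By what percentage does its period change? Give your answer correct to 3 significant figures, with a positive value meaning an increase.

-4.63%

T ∝ √L, so T'/T = √(0.9095) = 0.9537.
Percentage change in T = (0.9537 − 1) × 100% = -4.63%.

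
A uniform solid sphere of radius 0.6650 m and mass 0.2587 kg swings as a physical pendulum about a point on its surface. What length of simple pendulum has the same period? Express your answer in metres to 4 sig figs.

The equivalent simple-pendulum length is L_eq = I/(md), where I is about the pivot and d = 0.66500 m.
I_cm = (2/5)mR² = 0.045761 kg·m², so I = I_cm + md² = 0.045761 + 0.11440 = 0.16017 kg·m².
L_eq = 0.16017/(0.2587 × 0.66500) = 0.9310 m.

0.9310 m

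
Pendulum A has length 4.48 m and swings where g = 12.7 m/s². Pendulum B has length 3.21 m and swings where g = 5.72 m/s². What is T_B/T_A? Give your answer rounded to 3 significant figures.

T = 2π√(L/g), so T_B/T_A = √((L_B/g_B)/(L_A/g_A)) = √((3.21/5.72)/(4.48/12.7)) = 1.26.

1.26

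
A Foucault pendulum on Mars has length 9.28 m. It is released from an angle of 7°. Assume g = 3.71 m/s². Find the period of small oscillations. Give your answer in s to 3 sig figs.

9.94 s

T = 2π√(L/g) = 2π√(9.28/3.71) = 2π × 1.582 = 9.94 s.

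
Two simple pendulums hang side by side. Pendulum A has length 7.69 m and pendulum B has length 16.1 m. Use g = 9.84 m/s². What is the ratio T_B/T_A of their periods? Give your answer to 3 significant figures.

T ∝ √L, so T_B/T_A = √(L_B/L_A) = √(16.1/7.69) = 1.45.

1.45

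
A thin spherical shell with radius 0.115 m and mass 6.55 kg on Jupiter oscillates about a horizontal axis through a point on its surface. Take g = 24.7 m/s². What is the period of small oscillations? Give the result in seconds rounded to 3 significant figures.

0.553 s

I_cm = (2/3)mr² = 0.05775 kg·m². The pivot is at distance d = 0.115 m from the centre of mass.
By the parallel-axis theorem, I = I_cm + md² = 0.05775 + 0.08662 = 0.1444 kg·m².
T = 2π√(I/(mgd)) = 2π√(0.1444/(6.55 × 24.7 × 0.115)) = 0.553 s.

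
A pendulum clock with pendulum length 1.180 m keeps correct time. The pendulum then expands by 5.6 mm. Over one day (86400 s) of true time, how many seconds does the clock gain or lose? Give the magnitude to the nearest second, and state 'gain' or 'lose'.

T ∝ √L, so T'/T = √(1.18560/1.180) = 1.00237.
In 86400 s of true time the clock registers 86400/1.00237 = 86195.7 s, so it loses 204 s.

lose 204 s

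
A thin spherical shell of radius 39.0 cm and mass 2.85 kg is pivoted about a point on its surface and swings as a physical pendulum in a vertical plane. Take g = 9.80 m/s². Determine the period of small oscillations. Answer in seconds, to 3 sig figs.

1.62 s

I_cm = (2/3)mr² = 0.2890 kg·m². The pivot is at distance d = 0.390 m from the centre of mass.
By the parallel-axis theorem, I = I_cm + md² = 0.2890 + 0.4335 = 0.7225 kg·m².
T = 2π√(I/(mgd)) = 2π√(0.7225/(2.85 × 9.80 × 0.390)) = 1.62 s.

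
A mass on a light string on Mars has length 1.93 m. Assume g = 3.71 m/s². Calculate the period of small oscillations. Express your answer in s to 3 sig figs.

T = 2π√(L/g) = 2π√(1.93/3.71) = 2π × 0.7213 = 4.53 s.

4.53 s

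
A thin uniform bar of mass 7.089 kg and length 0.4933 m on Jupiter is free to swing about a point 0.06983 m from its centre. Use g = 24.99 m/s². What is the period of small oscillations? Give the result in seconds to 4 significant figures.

0.7544 s

For a physical pendulum T = 2π√(I/(mgd)), with d = 0.069830 m from pivot to centre of mass.
I_cm = mL²/12 = 7.089 × 0.4933²/12 = 0.14376 kg·m²; I = I_cm + md² = 0.14376 + 7.089 × 0.069830² = 0.17832 kg·m².
T = 2π√(0.17832/(7.089 × 24.99 × 0.069830)) = 0.7544 s.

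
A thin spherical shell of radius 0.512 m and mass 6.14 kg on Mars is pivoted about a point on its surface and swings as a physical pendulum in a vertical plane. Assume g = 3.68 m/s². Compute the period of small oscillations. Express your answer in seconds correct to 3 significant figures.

I_cm = (2/3)mr² = 1.073 kg·m². The pivot is at distance d = 0.512 m from the centre of mass.
By the parallel-axis theorem, I = I_cm + md² = 1.073 + 1.610 = 2.683 kg·m².
T = 2π√(I/(mgd)) = 2π√(2.683/(6.14 × 3.68 × 0.512)) = 3.03 s.

3.03 s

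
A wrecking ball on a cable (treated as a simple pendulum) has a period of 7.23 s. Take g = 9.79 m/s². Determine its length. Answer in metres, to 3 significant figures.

13.0 m

From T = 2π√(L/g), L = gT²/(4π²) = 9.79 × 7.230²/(4π²) = 13.0 m.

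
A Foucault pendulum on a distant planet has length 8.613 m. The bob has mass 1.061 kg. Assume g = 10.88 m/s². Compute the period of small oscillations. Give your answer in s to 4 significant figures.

5.590 s

T = 2π√(L/g) = 2π√(8.613/10.88) = 2π × 0.88974 = 5.590 s.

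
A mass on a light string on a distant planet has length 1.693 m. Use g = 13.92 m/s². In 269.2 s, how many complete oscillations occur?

122

T = 2π√(L/g) = 2π√(1.693/13.92) = 2.1912 s.
Number of complete oscillations = ⌊269.2/2.1912⌋ = ⌊122.85⌋ = 122.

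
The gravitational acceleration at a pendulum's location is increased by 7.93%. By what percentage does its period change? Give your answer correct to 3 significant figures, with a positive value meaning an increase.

T ∝ 1/√g, so T'/T = 1/√(1.079) = 0.9626.
Percentage change in T = (0.9626 − 1) × 100% = -3.74%.

-3.74%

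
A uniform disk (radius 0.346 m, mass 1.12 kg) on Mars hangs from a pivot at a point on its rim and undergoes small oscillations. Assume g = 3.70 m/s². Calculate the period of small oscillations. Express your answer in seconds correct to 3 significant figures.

2.35 s

I_cm = ½mr² = 0.06704 kg·m². The pivot is at distance d = 0.346 m from the centre of mass.
By the parallel-axis theorem, I = I_cm + md² = 0.06704 + 0.1341 = 0.2011 kg·m².
T = 2π√(I/(mgd)) = 2π√(0.2011/(1.12 × 3.70 × 0.346)) = 2.35 s.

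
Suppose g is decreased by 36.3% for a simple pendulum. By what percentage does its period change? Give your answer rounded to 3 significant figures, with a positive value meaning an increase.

T ∝ 1/√g, so T'/T = 1/√(0.6370) = 1.253.
Percentage change in T = (1.253 − 1) × 100% = 25.3%.

25.3%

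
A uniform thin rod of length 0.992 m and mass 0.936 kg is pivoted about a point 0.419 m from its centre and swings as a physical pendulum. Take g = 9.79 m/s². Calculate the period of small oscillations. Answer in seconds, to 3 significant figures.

For a physical pendulum T = 2π√(I/(mgd)), with d = 0.4190 m from pivot to centre of mass.
I_cm = mL²/12 = 0.936 × 0.992²/12 = 0.07676 kg·m²; I = I_cm + md² = 0.07676 + 0.936 × 0.4190² = 0.2411 kg·m².
T = 2π√(0.2411/(0.936 × 9.79 × 0.4190)) = 1.57 s.

1.57 s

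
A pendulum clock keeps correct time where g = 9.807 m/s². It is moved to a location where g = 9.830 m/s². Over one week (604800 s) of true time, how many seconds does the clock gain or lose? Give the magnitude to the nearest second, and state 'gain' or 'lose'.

The clock's period scales as T ∝ 1/√g, so T'/T = √(9.807/9.830) = 0.998829.
In 604800 s of true time the clock registers 604800/0.998829 = 605508.8 s, so it gains 709 s.

gain 709 s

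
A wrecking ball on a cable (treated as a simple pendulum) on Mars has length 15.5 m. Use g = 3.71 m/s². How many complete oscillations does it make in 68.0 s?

5

T = 2π√(L/g) = 2π√(15.5/3.71) = 12.84 s.
Number of complete oscillations = ⌊68.0/12.84⌋ = ⌊5.295⌋ = 5.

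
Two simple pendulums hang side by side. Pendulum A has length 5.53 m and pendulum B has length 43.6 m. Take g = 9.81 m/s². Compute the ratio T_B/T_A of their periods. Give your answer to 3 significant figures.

T ∝ √L, so T_B/T_A = √(L_B/L_A) = √(43.6/5.53) = 2.81.

2.81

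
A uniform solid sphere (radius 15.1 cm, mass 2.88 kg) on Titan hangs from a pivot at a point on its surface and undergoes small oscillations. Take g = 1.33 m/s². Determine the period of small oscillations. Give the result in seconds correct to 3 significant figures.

I_cm = (2/5)mr² = 0.02627 kg·m². The pivot is at distance d = 0.151 m from the centre of mass.
By the parallel-axis theorem, I = I_cm + md² = 0.02627 + 0.06567 = 0.09193 kg·m².
T = 2π√(I/(mgd)) = 2π√(0.09193/(2.88 × 1.33 × 0.151)) = 2.50 s.

2.50 s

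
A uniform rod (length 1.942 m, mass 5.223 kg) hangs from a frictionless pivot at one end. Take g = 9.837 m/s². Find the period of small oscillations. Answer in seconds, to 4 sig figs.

2.279 s

For a physical pendulum T = 2π√(I/(mgd)), with d = 0.97100 m from pivot to centre of mass.
I_cm = mL²/12 = 5.223 × 1.942²/12 = 1.6415 kg·m²; I = I_cm + md² = 1.6415 + 5.223 × 0.97100² = 6.5659 kg·m².
T = 2π√(6.5659/(5.223 × 9.837 × 0.97100)) = 2.279 s.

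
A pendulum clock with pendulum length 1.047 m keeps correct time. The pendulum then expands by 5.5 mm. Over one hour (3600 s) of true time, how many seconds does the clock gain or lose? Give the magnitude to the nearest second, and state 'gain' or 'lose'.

T ∝ √L, so T'/T = √(1.05250/1.047) = 1.00262.
In 3600 s of true time the clock registers 3600/1.00262 = 3590.6 s, so it loses 9 s.

lose 9 s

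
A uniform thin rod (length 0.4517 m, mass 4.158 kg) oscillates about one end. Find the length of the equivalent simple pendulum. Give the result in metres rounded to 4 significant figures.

0.3011 m

The equivalent simple-pendulum length is L_eq = I/(md), where I is about the pivot and d = 0.22585 m.
I_cm = (1/12)mL² = 0.070697 kg·m², so I = I_cm + md² = 0.070697 + 0.21209 = 0.28279 kg·m².
L_eq = 0.28279/(4.158 × 0.22585) = 0.3011 m.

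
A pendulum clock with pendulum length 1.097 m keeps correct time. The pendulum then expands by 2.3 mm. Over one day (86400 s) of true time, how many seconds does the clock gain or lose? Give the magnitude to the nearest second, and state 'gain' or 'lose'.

T ∝ √L, so T'/T = √(1.09930/1.097) = 1.00105.
In 86400 s of true time the clock registers 86400/1.00105 = 86309.6 s, so it loses 90 s.

lose 90 s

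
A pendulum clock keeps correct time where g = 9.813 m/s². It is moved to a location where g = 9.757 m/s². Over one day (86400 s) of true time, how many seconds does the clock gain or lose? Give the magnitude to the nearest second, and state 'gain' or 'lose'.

lose 247 s

The clock's period scales as T ∝ 1/√g, so T'/T = √(9.813/9.757) = 1.00287.
In 86400 s of true time the clock registers 86400/1.00287 = 86153.1 s, so it loses 247 s.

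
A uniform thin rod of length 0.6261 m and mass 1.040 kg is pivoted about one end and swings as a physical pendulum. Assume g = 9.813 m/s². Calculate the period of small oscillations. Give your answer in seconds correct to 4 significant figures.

1.296 s

For a physical pendulum T = 2π√(I/(mgd)), with d = 0.31305 m from pivot to centre of mass.
I_cm = mL²/12 = 1.040 × 0.6261²/12 = 0.033973 kg·m²; I = I_cm + md² = 0.033973 + 1.040 × 0.31305² = 0.13589 kg·m².
T = 2π√(0.13589/(1.040 × 9.813 × 0.31305)) = 1.296 s.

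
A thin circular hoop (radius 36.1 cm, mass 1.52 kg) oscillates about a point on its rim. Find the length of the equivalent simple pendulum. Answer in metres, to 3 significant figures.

The equivalent simple-pendulum length is L_eq = I/(md), where I is about the pivot and d = 0.3610 m.
I_cm = mR² = 0.1981 kg·m², so I = I_cm + md² = 0.1981 + 0.1981 = 0.3962 kg·m².
L_eq = 0.3962/(1.52 × 0.3610) = 0.722 m.

0.722 m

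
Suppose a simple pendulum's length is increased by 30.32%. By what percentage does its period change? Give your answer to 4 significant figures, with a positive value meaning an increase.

T ∝ √L, so T'/T = √(1.3032) = 1.1416.
Percentage change in T = (1.1416 − 1) × 100% = 14.16%.

14.16%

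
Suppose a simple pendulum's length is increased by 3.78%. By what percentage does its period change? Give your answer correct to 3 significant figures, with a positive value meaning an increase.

T ∝ √L, so T'/T = √(1.038) = 1.019.
Percentage change in T = (1.019 − 1) × 100% = 1.87%.

1.87%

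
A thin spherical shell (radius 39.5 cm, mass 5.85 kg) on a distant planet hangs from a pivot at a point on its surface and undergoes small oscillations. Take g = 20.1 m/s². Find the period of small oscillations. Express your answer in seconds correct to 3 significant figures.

I_cm = (2/3)mr² = 0.6085 kg·m². The pivot is at distance d = 0.395 m from the centre of mass.
By the parallel-axis theorem, I = I_cm + md² = 0.6085 + 0.9127 = 1.521 kg·m².
T = 2π√(I/(mgd)) = 2π√(1.521/(5.85 × 20.1 × 0.395)) = 1.14 s.

1.14 s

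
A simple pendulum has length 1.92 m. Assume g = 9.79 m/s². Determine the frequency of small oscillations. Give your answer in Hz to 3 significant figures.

0.359 Hz

T = 2π√(L/g) = 2π√(1.92/9.79) = 2.783 s, so f = 1/T = 0.359 Hz.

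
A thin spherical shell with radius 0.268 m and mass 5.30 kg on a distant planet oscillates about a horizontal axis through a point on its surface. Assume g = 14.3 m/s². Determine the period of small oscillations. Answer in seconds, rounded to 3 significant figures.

1.11 s

I_cm = (2/3)mr² = 0.2538 kg·m². The pivot is at distance d = 0.268 m from the centre of mass.
By the parallel-axis theorem, I = I_cm + md² = 0.2538 + 0.3807 = 0.6344 kg·m².
T = 2π√(I/(mgd)) = 2π√(0.6344/(5.30 × 14.3 × 0.268)) = 1.11 s.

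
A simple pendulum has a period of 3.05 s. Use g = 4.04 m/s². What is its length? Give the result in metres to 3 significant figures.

From T = 2π√(L/g), L = gT²/(4π²) = 4.04 × 3.050²/(4π²) = 0.952 m.

0.952 m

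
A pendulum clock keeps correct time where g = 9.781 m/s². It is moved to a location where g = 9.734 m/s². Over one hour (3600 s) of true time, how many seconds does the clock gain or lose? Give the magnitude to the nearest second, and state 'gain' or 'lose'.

lose 9 s

The clock's period scales as T ∝ 1/√g, so T'/T = √(9.781/9.734) = 1.00241.
In 3600 s of true time the clock registers 3600/1.00241 = 3591.3 s, so it loses 9 s.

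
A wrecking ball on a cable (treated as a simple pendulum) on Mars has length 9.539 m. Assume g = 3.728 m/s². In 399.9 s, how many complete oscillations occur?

39

T = 2π√(L/g) = 2π√(9.539/3.728) = 10.051 s.
Number of complete oscillations = ⌊399.9/10.051⌋ = ⌊39.789⌋ = 39.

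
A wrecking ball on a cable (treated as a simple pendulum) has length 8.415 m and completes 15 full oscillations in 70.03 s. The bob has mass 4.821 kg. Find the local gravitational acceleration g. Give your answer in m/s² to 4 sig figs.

T = 70.03/15 = 4.6687 s.
From T = 2π√(L/g), g = 4π²L/T² = 4π² × 8.415/4.6687² = 15.24 m/s².

15.24 m/s²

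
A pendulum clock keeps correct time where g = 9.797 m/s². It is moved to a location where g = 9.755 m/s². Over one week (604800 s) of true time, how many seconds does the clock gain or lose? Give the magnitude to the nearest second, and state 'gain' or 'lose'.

The clock's period scales as T ∝ 1/√g, so T'/T = √(9.797/9.755) = 1.00215.
In 604800 s of true time the clock registers 604800/1.00215 = 603502.2 s, so it loses 1298 s.

lose 1298 s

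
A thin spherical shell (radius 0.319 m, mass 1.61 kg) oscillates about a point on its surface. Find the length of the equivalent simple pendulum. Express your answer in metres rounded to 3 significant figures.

0.532 m

The equivalent simple-pendulum length is L_eq = I/(md), where I is about the pivot and d = 0.3190 m.
I_cm = (2/3)mR² = 0.1092 kg·m², so I = I_cm + md² = 0.1092 + 0.1638 = 0.2731 kg·m².
L_eq = 0.2731/(1.61 × 0.3190) = 0.532 m.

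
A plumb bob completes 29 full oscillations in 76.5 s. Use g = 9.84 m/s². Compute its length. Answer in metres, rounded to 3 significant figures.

T = 76.5/29 = 2.638 s.
From T = 2π√(L/g), L = gT²/(4π²) = 9.84 × 2.638²/(4π²) = 1.73 m.

1.73 m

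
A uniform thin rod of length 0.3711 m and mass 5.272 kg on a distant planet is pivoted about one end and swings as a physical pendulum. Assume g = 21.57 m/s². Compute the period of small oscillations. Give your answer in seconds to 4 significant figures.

0.6729 s

For a physical pendulum T = 2π√(I/(mgd)), with d = 0.18555 m from pivot to centre of mass.
I_cm = mL²/12 = 5.272 × 0.3711²/12 = 0.060503 kg·m²; I = I_cm + md² = 0.060503 + 5.272 × 0.18555² = 0.24201 kg·m².
T = 2π√(0.24201/(5.272 × 21.57 × 0.18555)) = 0.6729 s.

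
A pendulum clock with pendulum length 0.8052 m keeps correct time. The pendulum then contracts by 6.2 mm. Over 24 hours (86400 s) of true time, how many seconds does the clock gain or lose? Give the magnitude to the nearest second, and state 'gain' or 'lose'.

gain 335 s

T ∝ √L, so T'/T = √(0.79900/0.8052) = 0.996143.
In 86400 s of true time the clock registers 86400/0.996143 = 86734.6 s, so it gains 335 s.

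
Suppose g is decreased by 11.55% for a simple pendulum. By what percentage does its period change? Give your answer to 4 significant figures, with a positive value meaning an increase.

6.329%

T ∝ 1/√g, so T'/T = 1/√(0.88450) = 1.0633.
Percentage change in T = (1.0633 − 1) × 100% = 6.329%.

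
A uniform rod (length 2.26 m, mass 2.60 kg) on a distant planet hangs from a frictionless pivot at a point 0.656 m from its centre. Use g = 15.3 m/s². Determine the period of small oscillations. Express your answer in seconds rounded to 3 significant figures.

For a physical pendulum T = 2π√(I/(mgd)), with d = 0.6560 m from pivot to centre of mass.
I_cm = mL²/12 = 2.60 × 2.26²/12 = 1.107 kg·m²; I = I_cm + md² = 1.107 + 2.60 × 0.6560² = 2.226 kg·m².
T = 2π√(2.226/(2.60 × 15.3 × 0.6560)) = 1.83 s.

1.83 s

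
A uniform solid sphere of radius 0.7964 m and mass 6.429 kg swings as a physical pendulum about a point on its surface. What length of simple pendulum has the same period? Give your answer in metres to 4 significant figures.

The equivalent simple-pendulum length is L_eq = I/(md), where I is about the pivot and d = 0.79640 m.
I_cm = (2/5)mR² = 1.6310 kg·m², so I = I_cm + md² = 1.6310 + 4.0776 = 5.7087 kg·m².
L_eq = 5.7087/(6.429 × 0.79640) = 1.115 m.

1.115 m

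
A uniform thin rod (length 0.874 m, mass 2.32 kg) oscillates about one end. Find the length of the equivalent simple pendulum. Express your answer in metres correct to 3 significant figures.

The equivalent simple-pendulum length is L_eq = I/(md), where I is about the pivot and d = 0.4370 m.
I_cm = (1/12)mL² = 0.1477 kg·m², so I = I_cm + md² = 0.1477 + 0.4430 = 0.5907 kg·m².
L_eq = 0.5907/(2.32 × 0.4370) = 0.583 m.

0.583 m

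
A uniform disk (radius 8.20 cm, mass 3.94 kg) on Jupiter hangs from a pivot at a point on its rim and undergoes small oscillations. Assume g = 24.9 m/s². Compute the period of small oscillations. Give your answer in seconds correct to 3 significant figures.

0.442 s

I_cm = ½mr² = 0.01325 kg·m². The pivot is at distance d = 0.0820 m from the centre of mass.
By the parallel-axis theorem, I = I_cm + md² = 0.01325 + 0.02649 = 0.03974 kg·m².
T = 2π√(I/(mgd)) = 2π√(0.03974/(3.94 × 24.9 × 0.0820)) = 0.442 s.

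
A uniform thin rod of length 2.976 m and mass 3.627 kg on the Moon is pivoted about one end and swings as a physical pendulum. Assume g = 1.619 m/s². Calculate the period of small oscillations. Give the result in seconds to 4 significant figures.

For a physical pendulum T = 2π√(I/(mgd)), with d = 1.4880 m from pivot to centre of mass.
I_cm = mL²/12 = 3.627 × 2.976²/12 = 2.6769 kg·m²; I = I_cm + md² = 2.6769 + 3.627 × 1.4880² = 10.708 kg·m².
T = 2π√(10.708/(3.627 × 1.619 × 1.4880)) = 6.955 s.

6.955 s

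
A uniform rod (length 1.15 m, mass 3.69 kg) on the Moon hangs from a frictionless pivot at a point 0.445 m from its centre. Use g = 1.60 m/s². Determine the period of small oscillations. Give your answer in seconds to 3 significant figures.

4.13 s

For a physical pendulum T = 2π√(I/(mgd)), with d = 0.4450 m from pivot to centre of mass.
I_cm = mL²/12 = 3.69 × 1.15²/12 = 0.4067 kg·m²; I = I_cm + md² = 0.4067 + 3.69 × 0.4450² = 1.137 kg·m².
T = 2π√(1.137/(3.69 × 1.60 × 0.4450)) = 4.13 s.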